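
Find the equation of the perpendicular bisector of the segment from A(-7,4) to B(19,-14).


Midpoint = (6, -5)
Slope of AB = dy/dx = -18/26 = -0.6923
Perp slope = -dx/dy = 26/18 = 1.4444
b = My - (perp slope)*Mx = -5 + (26*6)/(-18) = -5 - 8.6667 = -13.6667

y = 1.4444x - 13.6667


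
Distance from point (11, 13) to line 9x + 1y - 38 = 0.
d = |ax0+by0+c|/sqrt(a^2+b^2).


|9*11 + 1*13 - 38| = |74| = 74
sqrt(81 + 1) = sqrt(82) = 9.0554
d = 74/sqrt(82) = 8.1719

8.1719


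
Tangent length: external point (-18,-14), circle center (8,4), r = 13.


d = sqrt((-18-8)^2 + (-14-4)^2) = sqrt(676+324) = 31.6228
L = sqrt(1000.0000 - 169) = sqrt(831.0000) = 28.8271

28.8271


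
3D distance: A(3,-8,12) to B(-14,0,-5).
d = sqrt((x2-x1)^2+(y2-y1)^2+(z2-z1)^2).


dx=-17, dy=8, dz=-17
d = sqrt(289+64+289) = sqrt(642) = 25.3377

25.3377


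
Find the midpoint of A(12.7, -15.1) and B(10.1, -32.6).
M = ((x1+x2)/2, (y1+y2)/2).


Mx = (12.7 + 10.1)/2 = 22.8/2 = 11.4000
My = (-15.1 - 32.6)/2 = -47.7/2 = -23.8500

(11.4000, -23.8500)


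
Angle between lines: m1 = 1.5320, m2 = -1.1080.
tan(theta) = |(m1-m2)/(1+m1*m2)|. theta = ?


m1-m2 = 2.64
1+m1*m2 = -0.697456
tan(theta) = |2.64/(-0.697456)| = 3.785185
theta = arctan(|2.64/(-0.697456)|) = 75.2013 degrees (acute angle)

75.2013 degrees


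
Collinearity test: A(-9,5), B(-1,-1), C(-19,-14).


-9*(-1+ 14) - 1*(-14-5) - 19*(5+ 1)
= -117 + 19 - 114 = -212

No, not collinear (determinant = -212)


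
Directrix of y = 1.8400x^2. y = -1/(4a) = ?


a = 1.8400
1/(4a) = 0.1359
directrix: y = -0.1359 = -0.1359

y = -0.1359


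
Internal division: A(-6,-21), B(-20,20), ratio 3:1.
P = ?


Px = (3*(-20) + 1*(-6))/4 = -66/4 = -16.5000
Py = (3*20 + 1*(-21))/4 = 39/4 = 9.7500

P = (-16.5000, 9.7500)


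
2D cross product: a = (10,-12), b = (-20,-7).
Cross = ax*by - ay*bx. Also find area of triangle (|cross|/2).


cross = 10*(-7) + 12*(-20) = -70 - 240 = -310
Triangle area = |-310|/2 = 310/2 = 155.0000

cross = -310, triangle area = 155.0000


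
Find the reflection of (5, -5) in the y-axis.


Reflection rule for y-axis: (-x, y)
(5, -5) -> (-5, -5)

(-5, -5)


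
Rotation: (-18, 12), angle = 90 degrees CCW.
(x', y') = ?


cos(90) = 0, sin(90) = 1
x' = -18*0 - 12*1 = -12
y' = -18*1 + 12*0 = -18

(-12, -18)


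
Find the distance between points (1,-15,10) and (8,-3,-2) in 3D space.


dx=7, dy=12, dz=-12
d = sqrt(49+144+144) = sqrt(337) = 18.3576

18.3576


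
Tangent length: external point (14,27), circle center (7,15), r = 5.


d = sqrt((14-7)^2 + (27-15)^2) = sqrt(49+144) = 13.8924
L = sqrt(193.0000 - 25) = sqrt(168.0000) = 12.9615

12.9615


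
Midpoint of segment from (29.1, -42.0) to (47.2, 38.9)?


Mx = (29.1 + 47.2)/2 = 76.3/2 = 38.1500
My = (-42.0 + 38.9)/2 = -3.1/2 = -1.5500

(38.1500, -1.5500)


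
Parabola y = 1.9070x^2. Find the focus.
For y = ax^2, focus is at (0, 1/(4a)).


a = 1.9070
4a = 7.6280
focus = (0, 1/7.6280) = (0, 0.1311)

Focus = (0, 0.1311)


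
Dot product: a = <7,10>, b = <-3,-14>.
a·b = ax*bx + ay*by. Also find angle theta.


a·b = 7*(-3) + 10*(-14) = -21 - 140 = -161
|a| = sqrt(49+100) = 12.2066
|b| = sqrt(9+196) = 14.3178
cos(theta) = -161/(sqrt(149)*sqrt(205)) = -161/sqrt(30545) = -0.921204
theta = arccos(-161/sqrt(30545)) = 157.1027 degrees

a·b = -161, theta = 157.1027 deg


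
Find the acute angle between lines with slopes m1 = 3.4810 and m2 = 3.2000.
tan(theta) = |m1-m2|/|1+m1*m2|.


m1-m2 = 0.281
1+m1*m2 = 12.1392
tan(theta) = |0.281/12.1392| = 0.023148
theta = arctan(|0.281/12.1392|) = 1.3261 degrees (acute angle)

1.3261 degrees


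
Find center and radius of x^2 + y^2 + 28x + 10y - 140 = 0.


h = -D/2 = -28/2 = -14
k = -E/2 = -10/2 = -5
r^2 = h^2 + k^2 - F = 196 + 25 + 140 = 361
r = 19

Center (-14, -5), radius = 19


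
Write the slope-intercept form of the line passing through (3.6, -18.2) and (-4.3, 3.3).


m = (21.5)/(-7.9) = -2.7215
b = y1 - m*x1 = -18.2 - (21.5*3.6)/(-7.9) = -18.2 + 9.7975 = -8.4025

y = -2.7215x - 8.4025


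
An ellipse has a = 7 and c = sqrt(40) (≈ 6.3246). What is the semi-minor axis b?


b^2 = 7^2 - (sqrt(40))^2 = 49 - 40 = 9
b = sqrt(9) = 3

b = 3


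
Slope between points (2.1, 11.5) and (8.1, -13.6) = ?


dy = -13.6 - 11.5 = -25.1
dx = 8.1 - 2.1 = 6.0
m = -25.1/6.0 = -4.1833

m = -4.1833


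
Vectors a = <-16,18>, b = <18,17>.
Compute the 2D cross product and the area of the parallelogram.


cross = -16*17 - 18*18 = -272 - 324 = -596
Parallelogram area = |-596| = 596

cross = -596, parallelogram area = 596


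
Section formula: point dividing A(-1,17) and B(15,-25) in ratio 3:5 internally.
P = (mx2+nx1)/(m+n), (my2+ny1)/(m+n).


Px = (3*15 + 5*(-1))/8 = 40/8 = 5.0000
Py = (3*(-25) + 5*17)/8 = 10/8 = 1.2500

P = (5.0000, 1.2500)


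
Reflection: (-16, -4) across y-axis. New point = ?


Reflection rule for y-axis: (-x, y)
(-16, -4) -> (16, -4)

(16, -4)


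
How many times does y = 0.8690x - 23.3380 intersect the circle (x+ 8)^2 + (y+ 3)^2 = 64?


Substitute y = 0.8690x - 23.3380: (x+ 8)^2 + (0.8690x- 23.3380+ 3)^2 = 64
Expand to Ax^2 + Bx + C = 0, where b-k = -20.338
A = 1+m^2 = 1.755161
B = 2(m(b-k) - h) = 2(0.8690*(-20.338) + 8) = -19.347444
C = h^2 + (b-k)^2 - r^2 = 64 + 413.634244 - 64 = 413.634244
disc = B^2-4AC = 374.3236 - 2903.9788 = -2529.6552
disc < 0

0 intersection points


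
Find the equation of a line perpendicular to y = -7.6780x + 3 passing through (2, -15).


Perpendicular slope = -1/m1 = -1/(-7.6780) = 0.1302
b2 = y0 - m2*x0 = -15 + 2/(-7.6780) = -15 - 0.2605 = -15.2605

y = 0.1302x - 15.2605


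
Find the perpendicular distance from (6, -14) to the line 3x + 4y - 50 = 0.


|3*6 + 4*(-14) - 50| = |-88| = 88
sqrt(9 + 16) = sqrt(25) = 5.0000
d = 88/sqrt(25) = 17.6000

17.6000


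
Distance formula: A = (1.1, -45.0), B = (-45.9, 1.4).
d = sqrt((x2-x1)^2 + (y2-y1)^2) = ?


dx = -45.9 - 1.1 = -47.0
dy = 1.4 + 45.0 = 46.4
d = sqrt(2209.0 + 2152.96) = sqrt(4361.96) = 66.0451

66.0451


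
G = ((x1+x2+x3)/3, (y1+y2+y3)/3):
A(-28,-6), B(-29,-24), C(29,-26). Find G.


Gx = (-28- 29+29)/3 = -28/3 = -9.3333
Gy = (-6- 24- 26)/3 = -56/3 = -18.6667

G = (-9.3333, -18.6667)


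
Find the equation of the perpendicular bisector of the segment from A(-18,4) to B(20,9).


Midpoint = (1, 6.5)
Slope of AB = dy/dx = 5/38 = 0.1316
Perp slope = -dx/dy = -38/5 = -7.6000
b = My - (perp slope)*Mx = 6.5 + (38*1)/5 = 6.5 + 7.6000 = 14.1000

y = -7.6000x + 14.1000


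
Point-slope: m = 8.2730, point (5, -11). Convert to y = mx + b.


y + 11 = 8.2730(x - 5)
y = 8.2730x - 11 - 8.2730*5
y = 8.2730x - 52.3650

y = 8.2730x - 52.3650


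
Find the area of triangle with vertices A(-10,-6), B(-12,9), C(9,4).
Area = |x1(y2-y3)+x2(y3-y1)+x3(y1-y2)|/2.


-10*(9-4) = -50
-12*(4+ 6) = -120
9*(-6-9) = -135
sum = -305
Area = |-305|/2 = 152.5000

152.5000 sq units


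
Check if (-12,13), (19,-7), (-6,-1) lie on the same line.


-12*(-7+ 1) + 19*(-1-13) - 6*(13+ 7)
= 72 - 266 - 120 = -314

No, not collinear (determinant = -314)


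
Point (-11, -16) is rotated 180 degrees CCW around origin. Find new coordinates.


cos(180) = -1, sin(180) = 0
x' = -11*(-1) + 16*0 = 11
y' = -11*0 - 16*(-1) = 16

(11, 16)


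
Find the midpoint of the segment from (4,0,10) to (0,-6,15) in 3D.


Mx = (4+0)/2 = 2.0000
My = (0- 6)/2 = -3.0000
Mz = (10+15)/2 = 12.5000

M = (2.0000, -3.0000, 12.5000)


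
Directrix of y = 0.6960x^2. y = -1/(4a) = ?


a = 0.6960
1/(4a) = 0.3592
directrix: y = -0.3592 = -0.3592

y = -0.3592


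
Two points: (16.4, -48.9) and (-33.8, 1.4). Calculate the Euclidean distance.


dx = -33.8 - 16.4 = -50.2
dy = 1.4 + 48.9 = 50.3
d = sqrt(2520.04 + 2530.09) = sqrt(5050.13) = 71.0643

71.0643


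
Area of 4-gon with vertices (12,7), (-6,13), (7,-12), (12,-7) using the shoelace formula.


sum(xi*y_{i+1}) = 12*13 - 6*(-12) + 7*(-7) + 12*7 = 263
sum(yi*x_{i+1}) = 7*(-6) + 13*7 - 12*12 - 7*12 = -179
Area = |263 + 179|/2 = 442/2 = 221.0000

221.0000 sq units


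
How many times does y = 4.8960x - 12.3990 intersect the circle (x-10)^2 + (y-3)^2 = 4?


Substitute y = 4.8960x - 12.3990: (x-10)^2 + (4.8960x- 12.3990-3)^2 = 4
Expand to Ax^2 + Bx + C = 0, where b-k = -15.399
A = 1+m^2 = 24.970816
B = 2(m(b-k) - h) = 2(4.8960*(-15.399) - 10) = -170.787008
C = h^2 + (b-k)^2 - r^2 = 100 + 237.129201 - 4 = 333.129201
disc = B^2-4AC = 29168.2021 - 33274.0319 = -4105.8298
disc < 0

0 intersection points


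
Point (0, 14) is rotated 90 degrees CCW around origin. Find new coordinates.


cos(90) = 0, sin(90) = 1
x' = 0*0 - 14*1 = -14
y' = 0*1 + 14*0 = 0

(-14, 0)


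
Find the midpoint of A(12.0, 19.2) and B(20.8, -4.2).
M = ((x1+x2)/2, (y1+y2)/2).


Mx = (12.0 + 20.8)/2 = 32.8/2 = 16.4000
My = (19.2 - 4.2)/2 = 15.0/2 = 7.5000

(16.4000, 7.5000)


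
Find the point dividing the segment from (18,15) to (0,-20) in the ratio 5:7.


Px = (5*0 + 7*18)/12 = 126/12 = 10.5000
Py = (5*(-20) + 7*15)/12 = 5/12 = 0.4167

P = (10.5000, 0.4167)


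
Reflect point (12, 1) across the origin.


Reflection rule for origin: (-x, -y)
(12, 1) -> (-12, -1)

(-12, -1)


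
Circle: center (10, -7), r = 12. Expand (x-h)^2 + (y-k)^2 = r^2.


(x-10)^2 + (y+ 7)^2 = 12^2
D = -2h = -20, E = -2k = 14
F = h^2+k^2-r^2 = 100+49-144 = 5

x^2 + y^2 - 20x + 14y + 5 = 0


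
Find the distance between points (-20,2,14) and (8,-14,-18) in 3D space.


dx=28, dy=-16, dz=-32
d = sqrt(784+256+1024) = sqrt(2064) = 45.4313

45.4313


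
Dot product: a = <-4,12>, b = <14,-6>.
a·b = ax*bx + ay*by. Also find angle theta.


a·b = -4*14 + 12*(-6) = -56 - 72 = -128
|a| = sqrt(16+144) = 12.6491
|b| = sqrt(196+36) = 15.2315
cos(theta) = -128/(sqrt(160)*sqrt(232)) = -128/sqrt(37120) = -0.664364
theta = arccos(-128/sqrt(37120)) = 131.6335 degrees

a·b = -128, theta = 131.6335 deg


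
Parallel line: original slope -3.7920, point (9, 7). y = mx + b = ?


Parallel lines have equal slopes.
m2 = -3.7920
b2 = 7 + 3.7920*9 = 41.1280

y = -3.7920x + 41.1280


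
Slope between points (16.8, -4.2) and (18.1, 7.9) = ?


dy = 7.9 + 4.2 = 12.1
dx = 18.1 - 16.8 = 1.3
m = 12.1/1.3 = 9.3077

m = 9.3077


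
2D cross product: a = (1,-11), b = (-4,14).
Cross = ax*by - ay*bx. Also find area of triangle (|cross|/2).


cross = 1*14 + 11*(-4) = 14 - 44 = -30
Triangle area = |-30|/2 = 30/2 = 15.0000

cross = -30, triangle area = 15.0000


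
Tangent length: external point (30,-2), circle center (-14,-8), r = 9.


d = sqrt((30+ 14)^2 + (-2+ 8)^2) = sqrt(1936+36) = 44.4072
L = sqrt(1972.0000 - 81) = sqrt(1891.0000) = 43.4856

43.4856


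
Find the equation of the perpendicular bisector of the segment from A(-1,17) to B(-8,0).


Midpoint = (-4.5, 8.5)
Slope of AB = dy/dx = -17/(-7) = 2.4286
Perp slope = -dx/dy = -7/17 = -0.4118
b = My - (perp slope)*Mx = 8.5 + (-7*(-4.5))/(-17) = 8.5 - 1.8529 = 6.6471

y = -0.4118x + 6.6471


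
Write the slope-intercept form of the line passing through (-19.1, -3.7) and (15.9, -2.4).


m = (1.3)/(35.0) = 0.0371
b = y1 - m*x1 = -3.7 - (1.3*(-19.1))/(35.0) = -3.7 + 0.7094 = -2.9906

y = 0.0371x - 2.9906


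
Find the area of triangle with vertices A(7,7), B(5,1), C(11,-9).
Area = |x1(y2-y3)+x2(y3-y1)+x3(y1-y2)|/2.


7*(1+ 9) = 70
5*(-9-7) = -80
11*(7-1) = 66
sum = 56
Area = |56|/2 = 28.0000

28.0000 sq units


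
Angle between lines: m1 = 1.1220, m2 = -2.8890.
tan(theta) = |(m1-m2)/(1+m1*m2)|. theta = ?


m1-m2 = 4.011
1+m1*m2 = -2.241458
tan(theta) = |4.011/(-2.241458)| = 1.789460
theta = arctan(|4.011/(-2.241458)|) = 60.8023 degrees (acute angle)

60.8023 degrees


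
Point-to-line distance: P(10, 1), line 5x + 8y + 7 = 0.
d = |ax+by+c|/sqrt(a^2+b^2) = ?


|5*10 + 8*1 + 7| = |65| = 65
sqrt(25 + 64) = sqrt(89) = 9.4340
d = 65/sqrt(89) = 6.8900

6.8900


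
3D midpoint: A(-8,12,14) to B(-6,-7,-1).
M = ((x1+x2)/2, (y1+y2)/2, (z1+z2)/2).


Mx = (-8- 6)/2 = -7.0000
My = (12- 7)/2 = 2.5000
Mz = (14- 1)/2 = 6.5000

M = (-7.0000, 2.5000, 6.5000)


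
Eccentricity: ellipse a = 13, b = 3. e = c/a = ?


c = sqrt(169-9) = sqrt(160) = 12.6491
e = c/a = sqrt(160)/13 = 0.9730

e = 0.9730


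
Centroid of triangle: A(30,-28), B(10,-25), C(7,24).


Gx = (30+10+7)/3 = 47/3 = 15.6667
Gy = (-28- 25+24)/3 = -29/3 = -9.6667

G = (15.6667, -9.6667)


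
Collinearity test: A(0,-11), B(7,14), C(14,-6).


0*(14+ 6) + 7*(-6+ 11) + 14*(-11-14)
= 0 + 35 - 350 = -315

No, not collinear (determinant = -315)


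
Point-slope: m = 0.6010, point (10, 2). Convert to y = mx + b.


y - 2 = 0.6010(x - 10)
y = 0.6010x + 2 - 0.6010*10
y = 0.6010x - 4.0100

y = 0.6010x - 4.0100


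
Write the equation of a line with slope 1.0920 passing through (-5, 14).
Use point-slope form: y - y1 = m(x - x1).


y - 14 = 1.0920(x + 5)
y = 1.0920x + 14 - 1.0920*(-5)
y = 1.0920x + 19.4600

y = 1.0920x + 19.4600


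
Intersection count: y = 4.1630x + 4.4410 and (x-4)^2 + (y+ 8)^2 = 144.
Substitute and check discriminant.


Substitute y = 4.1630x + 4.4410: (x-4)^2 + (4.1630x+4.4410+ 8)^2 = 144
Expand to Ax^2 + Bx + C = 0, where b-k = 12.441
A = 1+m^2 = 18.330569
B = 2(m(b-k) - h) = 2(4.1630*12.441 - 4) = 95.583766
C = h^2 + (b-k)^2 - r^2 = 16 + 154.778481 - 144 = 26.778481
disc = B^2-4AC = 9136.2563 - 1963.4592 = 7172.7971
disc > 0

2 intersection points


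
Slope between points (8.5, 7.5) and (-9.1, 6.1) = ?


dy = 6.1 - 7.5 = -1.4
dx = -9.1 - 8.5 = -17.6
m = -1.4/(-17.6) = 0.0795

m = 0.0795


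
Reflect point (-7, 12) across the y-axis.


Reflection rule for y-axis: (-x, y)
(-7, 12) -> (7, 12)

(7, 12)


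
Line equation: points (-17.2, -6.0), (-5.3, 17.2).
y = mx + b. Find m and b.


m = (23.2)/(11.9) = 1.9496
b = y1 - m*x1 = -6.0 - (23.2*(-17.2))/(11.9) = -6.0 + 33.5328 = 27.5328

y = 1.9496x + 27.5328


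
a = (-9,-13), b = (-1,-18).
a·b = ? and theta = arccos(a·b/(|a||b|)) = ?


a·b = -9*(-1) - 13*(-18) = 9 + 234 = 243
|a| = sqrt(81+169) = 15.8114
|b| = sqrt(1+324) = 18.0278
cos(theta) = 243/(sqrt(250)*sqrt(325)) = 243/sqrt(81250) = 0.852500
theta = arccos(243/sqrt(81250)) = 31.5153 degrees

a·b = 243, theta = 31.5153 deg


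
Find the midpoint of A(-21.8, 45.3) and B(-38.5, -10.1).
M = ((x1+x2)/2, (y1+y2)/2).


Mx = (-21.8 - 38.5)/2 = -60.3/2 = -30.1500
My = (45.3 - 10.1)/2 = 35.2/2 = 17.6000

(-30.1500, 17.6000)


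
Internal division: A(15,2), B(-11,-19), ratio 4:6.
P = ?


Px = (4*(-11) + 6*15)/10 = 46/10 = 4.6000
Py = (4*(-19) + 6*2)/10 = -64/10 = -6.4000

P = (4.6000, -6.4000)


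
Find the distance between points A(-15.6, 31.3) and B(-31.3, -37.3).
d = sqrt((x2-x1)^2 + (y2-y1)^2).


dx = -31.3 + 15.6 = -15.7
dy = -37.3 - 31.3 = -68.6
d = sqrt(246.49 + 4705.96) = sqrt(4952.45) = 70.3736

70.3736


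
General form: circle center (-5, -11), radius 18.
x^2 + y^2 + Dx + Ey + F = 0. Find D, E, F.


(x+ 5)^2 + (y+ 11)^2 = 18^2
D = -2h = 10, E = -2k = 22
F = h^2+k^2-r^2 = 25+121-324 = -178

D = 10, E = 22, F = -178


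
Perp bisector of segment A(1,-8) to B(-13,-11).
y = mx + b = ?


Midpoint = (-6, -9.5)
Slope of AB = dy/dx = -3/(-14) = 0.2143
Perp slope = -dx/dy = -14/3 = -4.6667
b = My - (perp slope)*Mx = -9.5 + (-14*(-6))/(-3) = -9.5 - 28.0000 = -37.5000

y = -4.6667x - 37.5000


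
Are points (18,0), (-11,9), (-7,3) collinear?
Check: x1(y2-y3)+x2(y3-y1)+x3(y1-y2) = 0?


18*(9-3) - 11*(3-0) - 7*(0-9)
= 108 - 33 + 63 = 138

No, not collinear (determinant = 138)


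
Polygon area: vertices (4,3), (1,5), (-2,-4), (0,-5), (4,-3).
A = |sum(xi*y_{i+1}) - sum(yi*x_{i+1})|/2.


sum(xi*y_{i+1}) = 4*5 + 1*(-4) - 2*(-5) + 0*(-3) + 4*3 = 38
sum(yi*x_{i+1}) = 3*1 + 5*(-2) - 4*0 - 5*4 - 3*4 = -39
Area = |38 + 39|/2 = 77/2 = 38.5000

38.5000 sq units


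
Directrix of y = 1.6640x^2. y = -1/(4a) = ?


a = 1.6640
1/(4a) = 0.1502
directrix: y = -0.1502 = -0.1502

y = -0.1502


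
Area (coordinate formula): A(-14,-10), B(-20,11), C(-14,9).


-14*(11-9) = -28
-20*(9+ 10) = -380
-14*(-10-11) = 294
sum = -114
Area = |-114|/2 = 57.0000

57.0000 sq units


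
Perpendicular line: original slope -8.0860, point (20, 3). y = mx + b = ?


Perpendicular slope = -1/m1 = -1/(-8.0860) = 0.1237
b2 = y0 - m2*x0 = 3 + 20/(-8.0860) = 3 - 2.4734 = 0.5266

y = 0.1237x + 0.5266


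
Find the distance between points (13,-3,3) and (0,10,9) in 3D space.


dx=-13, dy=13, dz=6
d = sqrt(169+169+36) = sqrt(374) = 19.3391

19.3391


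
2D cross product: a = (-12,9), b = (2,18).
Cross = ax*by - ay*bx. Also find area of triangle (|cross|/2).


cross = -12*18 - 9*2 = -216 - 18 = -234
Triangle area = |-234|/2 = 234/2 = 117.0000

cross = -234, triangle area = 117.0000


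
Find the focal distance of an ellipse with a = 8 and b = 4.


c^2 = 8^2 - 4^2 = 64 - 16 = 48
c = sqrt(48) = 6.9282

c = 6.9282


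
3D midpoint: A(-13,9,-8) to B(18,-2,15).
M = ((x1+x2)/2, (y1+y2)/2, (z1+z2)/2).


Mx = (-13+18)/2 = 2.5000
My = (9- 2)/2 = 3.5000
Mz = (-8+15)/2 = 3.5000

M = (2.5000, 3.5000, 3.5000)


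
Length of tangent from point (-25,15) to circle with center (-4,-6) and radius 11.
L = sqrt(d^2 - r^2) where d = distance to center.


d = sqrt((-25+ 4)^2 + (15+ 6)^2) = sqrt(441+441) = 29.6985
L = sqrt(882.0000 - 121) = sqrt(761.0000) = 27.5862

27.5862


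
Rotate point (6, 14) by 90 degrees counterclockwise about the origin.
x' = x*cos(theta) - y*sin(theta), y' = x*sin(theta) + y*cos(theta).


cos(90) = 0, sin(90) = 1
x' = 6*0 - 14*1 = -14
y' = 6*1 + 14*0 = 6

(-14, 6)


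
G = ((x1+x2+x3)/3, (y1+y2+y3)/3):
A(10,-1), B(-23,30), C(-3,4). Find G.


Gx = (10- 23- 3)/3 = -16/3 = -5.3333
Gy = (-1+30+4)/3 = 33/3 = 11.0000

G = (-5.3333, 11.0000)


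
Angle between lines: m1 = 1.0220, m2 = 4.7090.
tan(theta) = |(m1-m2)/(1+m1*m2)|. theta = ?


m1-m2 = -3.687
1+m1*m2 = 5.812598
tan(theta) = |-3.687/5.812598| = 0.634312
theta = arctan(|-3.687/5.812598|) = 32.3874 degrees (acute angle)

32.3874 degrees


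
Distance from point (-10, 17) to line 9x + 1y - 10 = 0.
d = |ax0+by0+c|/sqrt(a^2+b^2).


|9*(-10) + 1*17 - 10| = |-83| = 83
sqrt(81 + 1) = sqrt(82) = 9.0554
d = 83/sqrt(82) = 9.1658

9.1658


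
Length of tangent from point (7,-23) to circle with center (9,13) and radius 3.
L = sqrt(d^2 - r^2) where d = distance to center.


d = sqrt((7-9)^2 + (-23-13)^2) = sqrt(4+1296) = 36.0555
L = sqrt(1300.0000 - 9) = sqrt(1291.0000) = 35.9305

35.9305


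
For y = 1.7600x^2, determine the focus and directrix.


a = 1.7600
1/(4a) = 0.1420
Focus = (0, 0.1420)
Directrix: y = -0.1420

Focus = (0, 0.1420), Directrix: y = -0.1420


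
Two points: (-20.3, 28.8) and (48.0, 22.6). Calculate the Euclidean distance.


dx = 48.0 + 20.3 = 68.3
dy = 22.6 - 28.8 = -6.2
d = sqrt(4664.89 + 38.44) = sqrt(4703.33) = 68.5808

68.5808


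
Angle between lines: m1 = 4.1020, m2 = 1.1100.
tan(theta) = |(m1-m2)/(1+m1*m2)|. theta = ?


m1-m2 = 2.992
1+m1*m2 = 5.55322
tan(theta) = |2.992/5.55322| = 0.538787
theta = arctan(|2.992/5.55322|) = 28.3152 degrees (acute angle)

28.3152 degrees


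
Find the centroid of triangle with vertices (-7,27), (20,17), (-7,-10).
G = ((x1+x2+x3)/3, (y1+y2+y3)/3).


Gx = (-7+20- 7)/3 = 6/3 = 2.0000
Gy = (27+17- 10)/3 = 34/3 = 11.3333

G = (2.0000, 11.3333)


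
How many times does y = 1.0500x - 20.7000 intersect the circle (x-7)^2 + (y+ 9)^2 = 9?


Substitute y = 1.0500x - 20.7000: (x-7)^2 + (1.0500x- 20.7000+ 9)^2 = 9
Expand to Ax^2 + Bx + C = 0, where b-k = -11.7
A = 1+m^2 = 2.1025
B = 2(m(b-k) - h) = 2(1.0500*(-11.7) - 7) = -38.57
C = h^2 + (b-k)^2 - r^2 = 49 + 136.89 - 9 = 176.89
disc = B^2-4AC = 1487.6449 - 1487.6449 = 0
disc = 0

1 intersection point (tangent)


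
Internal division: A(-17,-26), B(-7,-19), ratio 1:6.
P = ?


Px = (1*(-7) + 6*(-17))/7 = -109/7 = -15.5714
Py = (1*(-19) + 6*(-26))/7 = -175/7 = -25.0000

P = (-15.5714, -25.0000)


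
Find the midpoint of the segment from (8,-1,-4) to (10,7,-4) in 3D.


Mx = (8+10)/2 = 9.0000
My = (-1+7)/2 = 3.0000
Mz = (-4- 4)/2 = -4.0000

M = (9.0000, 3.0000, -4.0000)


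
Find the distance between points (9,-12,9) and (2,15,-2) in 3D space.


dx=-7, dy=27, dz=-11
d = sqrt(49+729+121) = sqrt(899) = 29.9833

29.9833


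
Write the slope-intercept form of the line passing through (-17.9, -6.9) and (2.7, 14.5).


m = (21.4)/(20.6) = 1.0388
b = y1 - m*x1 = -6.9 - (21.4*(-17.9))/(20.6) = -6.9 + 18.5951 = 11.6951

y = 1.0388x + 11.6951


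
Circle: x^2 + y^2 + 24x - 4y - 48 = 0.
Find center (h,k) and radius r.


h = -D/2 = -24/2 = -12
k = -E/2 = 4/2 = 2
r^2 = h^2 + k^2 - F = 144 + 4 + 48 = 196
r = 14

Center (-12, 2), radius = 14


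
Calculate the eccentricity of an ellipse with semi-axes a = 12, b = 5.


c = sqrt(144-25) = sqrt(119) = 10.9087
e = c/a = sqrt(119)/12 = 0.9091

e = 0.9091


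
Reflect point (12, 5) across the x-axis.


Reflection rule for x-axis: (x, -y)
(12, 5) -> (12, -5)

(12, -5)


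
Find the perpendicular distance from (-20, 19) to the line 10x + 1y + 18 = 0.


|10*(-20) + 1*19 + 18| = |-163| = 163
sqrt(100 + 1) = sqrt(101) = 10.0499
d = 163/sqrt(101) = 16.2191

16.2191


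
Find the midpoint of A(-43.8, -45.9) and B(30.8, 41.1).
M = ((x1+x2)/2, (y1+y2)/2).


Mx = (-43.8 + 30.8)/2 = -13/2 = -6.5000
My = (-45.9 + 41.1)/2 = -4.8/2 = -2.4000

(-6.5000, -2.4000)


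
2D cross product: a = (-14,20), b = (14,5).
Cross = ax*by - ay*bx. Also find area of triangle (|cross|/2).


cross = -14*5 - 20*14 = -70 - 280 = -350
Triangle area = |-350|/2 = 350/2 = 175.0000

cross = -350, triangle area = 175.0000


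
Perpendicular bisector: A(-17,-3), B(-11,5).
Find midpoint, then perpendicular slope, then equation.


Midpoint = (-14, 1)
Slope of AB = dy/dx = 8/6 = 1.3333
Perp slope = -dx/dy = -6/8 = -0.7500
b = My - (perp slope)*Mx = 1 + (6*(-14))/8 = 1 - 10.5000 = -9.5000

y = -0.7500x - 9.5000


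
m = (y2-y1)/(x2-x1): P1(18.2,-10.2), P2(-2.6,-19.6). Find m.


dy = -19.6 + 10.2 = -9.4
dx = -2.6 - 18.2 = -20.8
m = -9.4/(-20.8) = 0.4519

m = 0.4519


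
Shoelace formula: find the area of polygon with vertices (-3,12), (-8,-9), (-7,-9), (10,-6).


sum(xi*y_{i+1}) = -3*(-9) - 8*(-9) - 7*(-6) + 10*12 = 261
sum(yi*x_{i+1}) = 12*(-8) - 9*(-7) - 9*10 - 6*(-3) = -105
Area = |261 + 105|/2 = 366/2 = 183.0000

183.0000 sq units


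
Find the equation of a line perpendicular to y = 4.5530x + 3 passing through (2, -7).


Perpendicular slope = -1/m1 = -1/4.5530 = -0.2196
b2 = y0 - m2*x0 = -7 + 2/4.5530 = -7 + 0.4393 = -6.5607

y = -0.2196x - 6.5607


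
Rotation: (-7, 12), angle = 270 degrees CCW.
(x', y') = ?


cos(270) = 0, sin(270) = -1
x' = -7*0 - 12*(-1) = 12
y' = -7*(-1) + 12*0 = 7

(12, 7)


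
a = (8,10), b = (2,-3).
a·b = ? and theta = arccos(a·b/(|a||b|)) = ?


a·b = 8*2 + 10*(-3) = 16 - 30 = -14
|a| = sqrt(64+100) = 12.8062
|b| = sqrt(4+9) = 3.6056
cos(theta) = -14/(sqrt(164)*sqrt(13)) = -14/sqrt(2132) = -0.303204
theta = arccos(-14/sqrt(2132)) = 107.6501 degrees

a·b = -14, theta = 107.6501 deg


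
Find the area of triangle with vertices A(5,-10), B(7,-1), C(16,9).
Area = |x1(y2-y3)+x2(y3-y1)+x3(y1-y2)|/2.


5*(-1-9) = -50
7*(9+ 10) = 133
16*(-10+ 1) = -144
sum = -61
Area = |-61|/2 = 30.5000

30.5000 sq units


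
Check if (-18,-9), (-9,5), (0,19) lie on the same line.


-18*(5-19) - 9*(19+ 9) + 0*(-9-5)
= 252 - 252 + 0 = 0

Yes, collinear (determinant = 0)


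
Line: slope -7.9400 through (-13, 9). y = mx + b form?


y - 9 = -7.9400(x + 13)
y = -7.9400x + 9 + 7.9400*(-13)
y = -7.9400x - 94.2200

y = -7.9400x - 94.2200


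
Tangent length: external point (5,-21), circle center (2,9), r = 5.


d = sqrt((5-2)^2 + (-21-9)^2) = sqrt(9+900) = 30.1496
L = sqrt(909.0000 - 25) = sqrt(884.0000) = 29.7321

29.7321


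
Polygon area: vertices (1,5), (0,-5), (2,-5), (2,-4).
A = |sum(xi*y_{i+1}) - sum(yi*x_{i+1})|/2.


sum(xi*y_{i+1}) = 1*(-5) + 0*(-5) + 2*(-4) + 2*5 = -3
sum(yi*x_{i+1}) = 5*0 - 5*2 - 5*2 - 4*1 = -24
Area = |-3 + 24|/2 = 21/2 = 10.5000

10.5000 sq units


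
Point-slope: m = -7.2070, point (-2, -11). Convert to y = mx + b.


y + 11 = -7.2070(x + 2)
y = -7.2070x - 11 + 7.2070*(-2)
y = -7.2070x - 25.4140

y = -7.2070x - 25.4140


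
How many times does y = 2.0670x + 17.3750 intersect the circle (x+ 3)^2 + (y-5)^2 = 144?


Substitute y = 2.0670x + 17.3750: (x+ 3)^2 + (2.0670x+17.3750-5)^2 = 144
Expand to Ax^2 + Bx + C = 0, where b-k = 12.375
A = 1+m^2 = 5.272489
B = 2(m(b-k) - h) = 2(2.0670*12.375 + 3) = 57.15825
C = h^2 + (b-k)^2 - r^2 = 9 + 153.140625 - 144 = 18.140625
disc = B^2-4AC = 3267.0655 - 382.5850 = 2884.4805
disc > 0

2 intersection points


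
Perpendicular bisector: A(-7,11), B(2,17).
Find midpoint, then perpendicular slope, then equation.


Midpoint = (-2.5, 14)
Slope of AB = dy/dx = 6/9 = 0.6667
Perp slope = -dx/dy = -9/6 = -1.5000
b = My - (perp slope)*Mx = 14 + (9*(-2.5))/6 = 14 - 3.7500 = 10.2500

y = -1.5000x + 10.2500


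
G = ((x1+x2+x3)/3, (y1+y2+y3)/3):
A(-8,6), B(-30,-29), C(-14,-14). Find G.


Gx = (-8- 30- 14)/3 = -52/3 = -17.3333
Gy = (6- 29- 14)/3 = -37/3 = -12.3333

G = (-17.3333, -12.3333)


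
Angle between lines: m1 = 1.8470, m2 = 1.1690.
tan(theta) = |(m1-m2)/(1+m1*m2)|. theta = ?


m1-m2 = 0.678
1+m1*m2 = 3.159143
tan(theta) = |0.678/3.159143| = 0.214615
theta = arctan(|0.678/3.159143|) = 12.1128 degrees (acute angle)

12.1128 degrees


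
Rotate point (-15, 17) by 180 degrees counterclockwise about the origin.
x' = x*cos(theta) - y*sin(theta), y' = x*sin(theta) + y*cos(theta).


cos(180) = -1, sin(180) = 0
x' = -15*(-1) - 17*0 = 15
y' = -15*0 + 17*(-1) = -17

(15, -17)


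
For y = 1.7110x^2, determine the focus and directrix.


a = 1.7110
1/(4a) = 0.1461
Focus = (0, 0.1461)
Directrix: y = -0.1461

Focus = (0, 0.1461), Directrix: y = -0.1461


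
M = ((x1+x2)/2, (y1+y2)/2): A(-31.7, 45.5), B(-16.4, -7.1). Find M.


Mx = (-31.7 - 16.4)/2 = -48.1/2 = -24.0500
My = (45.5 - 7.1)/2 = 38.4/2 = 19.2000

(-24.0500, 19.2000)


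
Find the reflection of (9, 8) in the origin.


Reflection rule for origin: (-x, -y)
(9, 8) -> (-9, -8)

(-9, -8)


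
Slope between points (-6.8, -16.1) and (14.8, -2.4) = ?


dy = -2.4 + 16.1 = 13.7
dx = 14.8 + 6.8 = 21.6
m = 13.7/21.6 = 0.6343

m = 0.6343


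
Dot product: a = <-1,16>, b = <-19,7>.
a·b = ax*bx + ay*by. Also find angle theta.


a·b = -1*(-19) + 16*7 = 19 + 112 = 131
|a| = sqrt(1+256) = 16.0312
|b| = sqrt(361+49) = 20.2485
cos(theta) = 131/(sqrt(257)*sqrt(410)) = 131/sqrt(105370) = 0.403564
theta = arccos(131/sqrt(105370)) = 66.1988 degrees

a·b = 131, theta = 66.1988 deg


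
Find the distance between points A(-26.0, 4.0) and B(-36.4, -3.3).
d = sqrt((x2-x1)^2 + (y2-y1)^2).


dx = -36.4 + 26.0 = -10.4
dy = -3.3 - 4.0 = -7.3
d = sqrt(108.16 + 53.29) = sqrt(161.45) = 12.7063

12.7063


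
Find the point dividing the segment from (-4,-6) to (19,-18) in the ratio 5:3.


Px = (5*19 + 3*(-4))/8 = 83/8 = 10.3750
Py = (5*(-18) + 3*(-6))/8 = -108/8 = -13.5000

P = (10.3750, -13.5000)


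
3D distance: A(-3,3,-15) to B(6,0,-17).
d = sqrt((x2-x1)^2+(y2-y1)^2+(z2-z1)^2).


dx=9, dy=-3, dz=-2
d = sqrt(81+9+4) = sqrt(94) = 9.6954

9.6954


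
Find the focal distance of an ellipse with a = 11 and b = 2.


c^2 = 11^2 - 2^2 = 121 - 4 = 117
c = sqrt(117) = 10.8167

c = 10.8167


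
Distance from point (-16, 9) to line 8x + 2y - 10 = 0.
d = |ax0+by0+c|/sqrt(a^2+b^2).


|8*(-16) + 2*9 - 10| = |-120| = 120
sqrt(64 + 4) = sqrt(68) = 8.2462
d = 120/sqrt(68) = 14.5521

14.5521


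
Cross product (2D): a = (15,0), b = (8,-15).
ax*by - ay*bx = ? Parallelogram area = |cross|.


cross = 15*(-15) - 0*8 = -225 - 0 = -225
Parallelogram area = |-225| = 225

cross = -225, parallelogram area = 225


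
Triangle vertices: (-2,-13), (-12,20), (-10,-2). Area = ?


-2*(20+ 2) = -44
-12*(-2+ 13) = -132
-10*(-13-20) = 330
sum = 154
Area = |154|/2 = 77.0000

77.0000 sq units


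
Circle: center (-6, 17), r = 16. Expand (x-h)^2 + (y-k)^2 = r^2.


(x+ 6)^2 + (y-17)^2 = 16^2
D = -2h = 12, E = -2k = -34
F = h^2+k^2-r^2 = 36+289-256 = 69

x^2 + y^2 + 12x - 34y + 69 = 0


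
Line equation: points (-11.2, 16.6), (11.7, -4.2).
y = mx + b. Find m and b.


m = (-20.8)/(22.9) = -0.9083
b = y1 - m*x1 = 16.6 - (-20.8*(-11.2))/(22.9) = 16.6 - 10.1729 = 6.4271

y = -0.9083x + 6.4271


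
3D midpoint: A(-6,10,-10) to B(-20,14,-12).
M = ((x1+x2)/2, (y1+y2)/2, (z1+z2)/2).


Mx = (-6- 20)/2 = -13.0000
My = (10+14)/2 = 12.0000
Mz = (-10- 12)/2 = -11.0000

M = (-13.0000, 12.0000, -11.0000)


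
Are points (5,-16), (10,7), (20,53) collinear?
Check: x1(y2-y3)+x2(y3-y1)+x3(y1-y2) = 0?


5*(7-53) + 10*(53+ 16) + 20*(-16-7)
= -230 + 690 - 460 = 0

Yes, collinear (determinant = 0)


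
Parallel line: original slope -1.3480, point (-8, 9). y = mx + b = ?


Parallel lines have equal slopes.
m2 = -1.3480
b2 = 9 + 1.3480*(-8) = -1.7840

y = -1.3480x - 1.7840


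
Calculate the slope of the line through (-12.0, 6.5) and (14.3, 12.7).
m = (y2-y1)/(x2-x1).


dy = 12.7 - 6.5 = 6.2
dx = 14.3 + 12.0 = 26.3
m = 6.2/26.3 = 0.2357

m = 0.2357


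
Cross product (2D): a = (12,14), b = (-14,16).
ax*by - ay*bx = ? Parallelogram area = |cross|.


cross = 12*16 - 14*(-14) = 192 + 196 = 388
Parallelogram area = |388| = 388

cross = 388, parallelogram area = 388


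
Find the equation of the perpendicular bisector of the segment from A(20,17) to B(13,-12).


Midpoint = (16.5, 2.5)
Slope of AB = dy/dx = -29/(-7) = 4.1429
Perp slope = -dx/dy = -7/29 = -0.2414
b = My - (perp slope)*Mx = 2.5 + (-7*16.5)/(-29) = 2.5 + 3.9828 = 6.4828

y = -0.2414x + 6.4828


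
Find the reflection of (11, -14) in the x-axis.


Reflection rule for x-axis: (x, -y)
(11, -14) -> (11, 14)

(11, 14)


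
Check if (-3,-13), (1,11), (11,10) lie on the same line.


-3*(11-10) + 1*(10+ 13) + 11*(-13-11)
= -3 + 23 - 264 = -244

No, not collinear (determinant = -244)


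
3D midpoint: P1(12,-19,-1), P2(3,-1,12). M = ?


Mx = (12+3)/2 = 7.5000
My = (-19- 1)/2 = -10.0000
Mz = (-1+12)/2 = 5.5000

M = (7.5000, -10.0000, 5.5000)


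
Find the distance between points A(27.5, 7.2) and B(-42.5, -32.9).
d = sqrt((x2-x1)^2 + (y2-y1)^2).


dx = -42.5 - 27.5 = -70.0
dy = -32.9 - 7.2 = -40.1
d = sqrt(4900.0 + 1608.01) = sqrt(6508.01) = 80.6722

80.6722


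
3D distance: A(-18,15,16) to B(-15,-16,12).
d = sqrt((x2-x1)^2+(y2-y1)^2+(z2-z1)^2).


dx=3, dy=-31, dz=-4
d = sqrt(9+961+16) = sqrt(986) = 31.4006

31.4006


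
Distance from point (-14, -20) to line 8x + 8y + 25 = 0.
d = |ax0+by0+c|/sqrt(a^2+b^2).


|8*(-14) + 8*(-20) + 25| = |-247| = 247
sqrt(64 + 64) = sqrt(128) = 11.3137
d = 247/sqrt(128) = 21.8319

21.8319


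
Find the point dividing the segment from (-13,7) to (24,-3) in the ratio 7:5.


Px = (7*24 + 5*(-13))/12 = 103/12 = 8.5833
Py = (7*(-3) + 5*7)/12 = 14/12 = 1.1667

P = (8.5833, 1.1667)


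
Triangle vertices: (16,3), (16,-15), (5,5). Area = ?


16*(-15-5) = -320
16*(5-3) = 32
5*(3+ 15) = 90
sum = -198
Area = |-198|/2 = 99.0000

99.0000 sq units


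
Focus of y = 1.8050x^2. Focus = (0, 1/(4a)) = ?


a = 1.8050
4a = 7.2200
focus = (0, 1/7.2200) = (0, 0.1385)

Focus = (0, 0.1385)


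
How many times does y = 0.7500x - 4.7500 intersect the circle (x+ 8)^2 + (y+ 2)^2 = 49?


Substitute y = 0.7500x - 4.7500: (x+ 8)^2 + (0.7500x- 4.7500+ 2)^2 = 49
Expand to Ax^2 + Bx + C = 0, where b-k = -2.75
A = 1+m^2 = 1.5625
B = 2(m(b-k) - h) = 2(0.7500*(-2.75) + 8) = 11.875
C = h^2 + (b-k)^2 - r^2 = 64 + 7.5625 - 49 = 22.5625
disc = B^2-4AC = 141.0156 - 141.0156 = 0
disc = 0

1 intersection point (tangent)


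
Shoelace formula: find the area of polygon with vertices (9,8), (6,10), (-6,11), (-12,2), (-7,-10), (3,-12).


sum(xi*y_{i+1}) = 9*10 + 6*11 - 6*2 - 12*(-10) - 7*(-12) + 3*8 = 372
sum(yi*x_{i+1}) = 8*6 + 10*(-6) + 11*(-12) + 2*(-7) - 10*3 - 12*9 = -296
Area = |372 + 296|/2 = 668/2 = 334.0000

334.0000 sq units


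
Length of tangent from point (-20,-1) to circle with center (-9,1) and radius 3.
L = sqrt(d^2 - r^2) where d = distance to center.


d = sqrt((-20+ 9)^2 + (-1-1)^2) = sqrt(121+4) = 11.1803
L = sqrt(125.0000 - 9) = sqrt(116.0000) = 10.7703

10.7703


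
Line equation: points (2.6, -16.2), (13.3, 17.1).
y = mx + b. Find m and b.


m = (33.3)/(10.7) = 3.1121
b = y1 - m*x1 = -16.2 - (33.3*2.6)/(10.7) = -16.2 - 8.0916 = -24.2916

y = 3.1121x - 24.2916


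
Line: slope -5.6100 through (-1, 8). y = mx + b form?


y - 8 = -5.6100(x + 1)
y = -5.6100x + 8 + 5.6100*(-1)
y = -5.6100x + 2.3900

y = -5.6100x + 2.3900


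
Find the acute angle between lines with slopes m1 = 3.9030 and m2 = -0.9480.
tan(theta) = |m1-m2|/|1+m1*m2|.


m1-m2 = 4.851
1+m1*m2 = -2.700044
tan(theta) = |4.851/(-2.700044)| = 1.796637
theta = arctan(|4.851/(-2.700044)|) = 60.8999 degrees (acute angle)

60.8999 degrees


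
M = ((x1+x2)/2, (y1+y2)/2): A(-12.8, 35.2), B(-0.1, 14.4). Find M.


Mx = (-12.8 - 0.1)/2 = -12.9/2 = -6.4500
My = (35.2 + 14.4)/2 = 49.6/2 = 24.8000

(-6.4500, 24.8000)


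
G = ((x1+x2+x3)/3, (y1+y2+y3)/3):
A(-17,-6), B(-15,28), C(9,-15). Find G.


Gx = (-17- 15+9)/3 = -23/3 = -7.6667
Gy = (-6+28- 15)/3 = 7/3 = 2.3333

G = (-7.6667, 2.3333)


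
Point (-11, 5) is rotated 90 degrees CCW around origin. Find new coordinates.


cos(90) = 0, sin(90) = 1
x' = -11*0 - 5*1 = -5
y' = -11*1 + 5*0 = -11

(-5, -11)


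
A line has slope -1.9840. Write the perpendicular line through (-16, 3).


Perpendicular slope = -1/m1 = -1/(-1.9840) = 0.5040
b2 = y0 - m2*x0 = 3 - 16/(-1.9840) = 3 + 8.0645 = 11.0645

y = 0.5040x + 11.0645


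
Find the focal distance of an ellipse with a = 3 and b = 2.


c^2 = 3^2 - 2^2 = 9 - 4 = 5
c = sqrt(5) = 2.2361

c = 2.2361


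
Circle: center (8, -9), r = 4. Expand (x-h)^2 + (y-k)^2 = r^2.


(x-8)^2 + (y+ 9)^2 = 4^2
D = -2h = -16, E = -2k = 18
F = h^2+k^2-r^2 = 64+81-16 = 129

x^2 + y^2 - 16x + 18y + 129 = 0


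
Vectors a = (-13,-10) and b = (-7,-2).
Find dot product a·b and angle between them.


a·b = -13*(-7) - 10*(-2) = 91 + 20 = 111
|a| = sqrt(169+100) = 16.4012
|b| = sqrt(49+4) = 7.2801
cos(theta) = 111/(sqrt(269)*sqrt(53)) = 111/sqrt(14257) = 0.929627
theta = arccos(111/sqrt(14257)) = 21.6232 degrees

a·b = 111, theta = 21.6232 deg


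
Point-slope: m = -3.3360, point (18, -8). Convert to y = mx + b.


y + 8 = -3.3360(x - 18)
y = -3.3360x - 8 + 3.3360*18
y = -3.3360x + 52.0480

y = -3.3360x + 52.0480


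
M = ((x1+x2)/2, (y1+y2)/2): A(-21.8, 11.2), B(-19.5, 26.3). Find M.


Mx = (-21.8 - 19.5)/2 = -41.3/2 = -20.6500
My = (11.2 + 26.3)/2 = 37.5/2 = 18.7500

(-20.6500, 18.7500)


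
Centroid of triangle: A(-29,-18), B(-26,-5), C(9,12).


Gx = (-29- 26+9)/3 = -46/3 = -15.3333
Gy = (-18- 5+12)/3 = -11/3 = -3.6667

G = (-15.3333, -3.6667)


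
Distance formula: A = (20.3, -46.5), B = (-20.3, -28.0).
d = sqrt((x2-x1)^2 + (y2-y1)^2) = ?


dx = -20.3 - 20.3 = -40.6
dy = -28.0 + 46.5 = 18.5
d = sqrt(1648.36 + 342.25) = sqrt(1990.61) = 44.6163

44.6163


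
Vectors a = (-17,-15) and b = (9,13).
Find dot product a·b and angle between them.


a·b = -17*9 - 15*13 = -153 - 195 = -348
|a| = sqrt(289+225) = 22.6716
|b| = sqrt(81+169) = 15.8114
cos(theta) = -348/(sqrt(514)*sqrt(250)) = -348/sqrt(128500) = -0.970795
theta = arccos(-348/sqrt(128500)) = 166.1188 degrees

a·b = -348, theta = 166.1188 deg


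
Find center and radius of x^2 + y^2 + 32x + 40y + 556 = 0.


h = -D/2 = -32/2 = -16
k = -E/2 = -40/2 = -20
r^2 = h^2 + k^2 - F = 256 + 400 - 556 = 100
r = 10

Center (-16, -20), radius = 10


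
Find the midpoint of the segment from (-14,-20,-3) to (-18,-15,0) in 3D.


Mx = (-14- 18)/2 = -16.0000
My = (-20- 15)/2 = -17.5000
Mz = (-3+0)/2 = -1.5000

M = (-16.0000, -17.5000, -1.5000)


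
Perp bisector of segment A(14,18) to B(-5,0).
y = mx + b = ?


Midpoint = (4.5, 9)
Slope of AB = dy/dx = -18/(-19) = 0.9474
Perp slope = -dx/dy = -19/18 = -1.0556
b = My - (perp slope)*Mx = 9 + (-19*4.5)/(-18) = 9 + 4.7500 = 13.7500

y = -1.0556x + 13.7500


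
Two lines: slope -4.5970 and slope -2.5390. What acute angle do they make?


m1-m2 = -2.058
1+m1*m2 = 12.671783
tan(theta) = |-2.058/12.671783| = 0.162408
theta = arctan(|-2.058/12.671783|) = 9.2248 degrees (acute angle)

9.2248 degrees


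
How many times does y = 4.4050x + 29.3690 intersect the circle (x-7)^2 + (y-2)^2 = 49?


Substitute y = 4.4050x + 29.3690: (x-7)^2 + (4.4050x+29.3690-2)^2 = 49
Expand to Ax^2 + Bx + C = 0, where b-k = 27.369
A = 1+m^2 = 20.404025
B = 2(m(b-k) - h) = 2(4.4050*27.369 - 7) = 227.12089
C = h^2 + (b-k)^2 - r^2 = 49 + 749.062161 - 49 = 749.062161
disc = B^2-4AC = 51583.8987 - 61135.5322 = -9551.6335
disc < 0

0 intersection points


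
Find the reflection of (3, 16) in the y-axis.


Reflection rule for y-axis: (-x, y)
(3, 16) -> (-3, 16)

(-3, 16)


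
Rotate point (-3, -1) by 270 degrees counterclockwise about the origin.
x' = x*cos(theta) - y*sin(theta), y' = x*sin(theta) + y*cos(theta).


cos(270) = 0, sin(270) = -1
x' = -3*0 + 1*(-1) = -1
y' = -3*(-1) - 1*0 = 3

(-1, 3)


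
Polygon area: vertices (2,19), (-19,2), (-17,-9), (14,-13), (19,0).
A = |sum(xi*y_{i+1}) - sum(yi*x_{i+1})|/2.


sum(xi*y_{i+1}) = 2*2 - 19*(-9) - 17*(-13) + 14*0 + 19*19 = 757
sum(yi*x_{i+1}) = 19*(-19) + 2*(-17) - 9*14 - 13*19 + 0*2 = -768
Area = |757 + 768|/2 = 1525/2 = 762.5000

762.5000 sq units


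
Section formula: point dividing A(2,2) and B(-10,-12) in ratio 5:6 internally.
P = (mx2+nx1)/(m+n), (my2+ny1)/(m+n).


Px = (5*(-10) + 6*2)/11 = -38/11 = -3.4545
Py = (5*(-12) + 6*2)/11 = -48/11 = -4.3636

P = (-3.4545, -4.3636)


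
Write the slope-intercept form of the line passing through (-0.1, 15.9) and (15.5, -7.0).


m = (-22.9)/(15.6) = -1.4679
b = y1 - m*x1 = 15.9 - (-22.9*(-0.1))/(15.6) = 15.9 - 0.1468 = 15.7532

y = -1.4679x + 15.7532


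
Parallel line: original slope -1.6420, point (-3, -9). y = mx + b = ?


Parallel lines have equal slopes.
m2 = -1.6420
b2 = -9 + 1.6420*(-3) = -13.9260

y = -1.6420x - 13.9260


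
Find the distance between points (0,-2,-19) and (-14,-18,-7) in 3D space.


dx=-14, dy=-16, dz=12
d = sqrt(196+256+144) = sqrt(596) = 24.4131

24.4131


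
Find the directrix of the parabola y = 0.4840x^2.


a = 0.4840
1/(4a) = 0.5165
directrix: y = -0.5165 = -0.5165

y = -0.5165


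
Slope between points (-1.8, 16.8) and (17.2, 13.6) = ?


dy = 13.6 - 16.8 = -3.2
dx = 17.2 + 1.8 = 19.0
m = -3.2/19.0 = -0.1684

m = -0.1684


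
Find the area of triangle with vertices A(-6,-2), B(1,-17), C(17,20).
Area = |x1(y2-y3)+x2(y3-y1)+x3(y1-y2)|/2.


-6*(-17-20) = 222
1*(20+ 2) = 22
17*(-2+ 17) = 255
sum = 499
Area = |499|/2 = 249.5000

249.5000 sq units


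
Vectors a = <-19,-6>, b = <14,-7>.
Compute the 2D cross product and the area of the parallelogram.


cross = -19*(-7) + 6*14 = 133 + 84 = 217
Parallelogram area = |217| = 217

cross = 217, parallelogram area = 217


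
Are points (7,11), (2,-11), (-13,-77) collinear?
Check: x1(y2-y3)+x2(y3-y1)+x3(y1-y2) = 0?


7*(-11+ 77) + 2*(-77-11) - 13*(11+ 11)
= 462 - 176 - 286 = 0

Yes, collinear (determinant = 0)


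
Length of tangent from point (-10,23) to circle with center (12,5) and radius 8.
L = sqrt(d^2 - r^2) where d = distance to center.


d = sqrt((-10-12)^2 + (23-5)^2) = sqrt(484+324) = 28.4253
L = sqrt(808.0000 - 64) = sqrt(744.0000) = 27.2764

27.2764


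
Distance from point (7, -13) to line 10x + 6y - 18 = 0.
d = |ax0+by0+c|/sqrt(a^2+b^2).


|10*7 + 6*(-13) - 18| = |-26| = 26
sqrt(100 + 36) = sqrt(136) = 11.6619
d = 26/sqrt(136) = 2.2295

2.2295
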